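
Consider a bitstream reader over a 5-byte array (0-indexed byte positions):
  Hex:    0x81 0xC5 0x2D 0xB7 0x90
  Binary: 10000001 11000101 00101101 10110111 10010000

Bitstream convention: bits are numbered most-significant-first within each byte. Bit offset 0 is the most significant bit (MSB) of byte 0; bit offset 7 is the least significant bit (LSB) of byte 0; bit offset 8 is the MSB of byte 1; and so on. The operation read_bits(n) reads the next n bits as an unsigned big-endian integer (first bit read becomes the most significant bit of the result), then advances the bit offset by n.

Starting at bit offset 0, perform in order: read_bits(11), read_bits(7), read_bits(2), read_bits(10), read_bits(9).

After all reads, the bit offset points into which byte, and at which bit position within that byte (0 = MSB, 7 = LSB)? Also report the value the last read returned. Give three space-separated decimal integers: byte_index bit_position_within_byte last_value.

Answer: 4 7 456

Derivation:
Read 1: bits[0:11] width=11 -> value=1038 (bin 10000001110); offset now 11 = byte 1 bit 3; 29 bits remain
Read 2: bits[11:18] width=7 -> value=20 (bin 0010100); offset now 18 = byte 2 bit 2; 22 bits remain
Read 3: bits[18:20] width=2 -> value=2 (bin 10); offset now 20 = byte 2 bit 4; 20 bits remain
Read 4: bits[20:30] width=10 -> value=877 (bin 1101101101); offset now 30 = byte 3 bit 6; 10 bits remain
Read 5: bits[30:39] width=9 -> value=456 (bin 111001000); offset now 39 = byte 4 bit 7; 1 bits remain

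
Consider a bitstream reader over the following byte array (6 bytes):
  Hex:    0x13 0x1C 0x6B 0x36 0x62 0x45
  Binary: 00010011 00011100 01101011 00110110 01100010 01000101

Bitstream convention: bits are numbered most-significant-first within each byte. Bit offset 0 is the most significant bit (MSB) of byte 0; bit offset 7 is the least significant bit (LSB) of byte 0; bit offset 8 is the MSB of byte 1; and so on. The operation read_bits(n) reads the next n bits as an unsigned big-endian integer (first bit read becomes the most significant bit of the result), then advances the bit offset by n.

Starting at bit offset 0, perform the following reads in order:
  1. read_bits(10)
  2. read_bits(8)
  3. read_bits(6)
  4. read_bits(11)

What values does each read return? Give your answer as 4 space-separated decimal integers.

Answer: 76 113 43 435

Derivation:
Read 1: bits[0:10] width=10 -> value=76 (bin 0001001100); offset now 10 = byte 1 bit 2; 38 bits remain
Read 2: bits[10:18] width=8 -> value=113 (bin 01110001); offset now 18 = byte 2 bit 2; 30 bits remain
Read 3: bits[18:24] width=6 -> value=43 (bin 101011); offset now 24 = byte 3 bit 0; 24 bits remain
Read 4: bits[24:35] width=11 -> value=435 (bin 00110110011); offset now 35 = byte 4 bit 3; 13 bits remain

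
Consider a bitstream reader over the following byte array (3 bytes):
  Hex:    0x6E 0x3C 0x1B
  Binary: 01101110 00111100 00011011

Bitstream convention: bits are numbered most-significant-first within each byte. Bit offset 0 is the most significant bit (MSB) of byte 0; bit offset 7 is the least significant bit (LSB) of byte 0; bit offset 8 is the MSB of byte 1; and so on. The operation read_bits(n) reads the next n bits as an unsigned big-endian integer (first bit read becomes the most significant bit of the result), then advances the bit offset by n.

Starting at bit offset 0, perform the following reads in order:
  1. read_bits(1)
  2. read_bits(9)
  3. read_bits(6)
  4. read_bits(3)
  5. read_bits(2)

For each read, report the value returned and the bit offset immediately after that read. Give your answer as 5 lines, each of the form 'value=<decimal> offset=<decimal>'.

Read 1: bits[0:1] width=1 -> value=0 (bin 0); offset now 1 = byte 0 bit 1; 23 bits remain
Read 2: bits[1:10] width=9 -> value=440 (bin 110111000); offset now 10 = byte 1 bit 2; 14 bits remain
Read 3: bits[10:16] width=6 -> value=60 (bin 111100); offset now 16 = byte 2 bit 0; 8 bits remain
Read 4: bits[16:19] width=3 -> value=0 (bin 000); offset now 19 = byte 2 bit 3; 5 bits remain
Read 5: bits[19:21] width=2 -> value=3 (bin 11); offset now 21 = byte 2 bit 5; 3 bits remain

Answer: value=0 offset=1
value=440 offset=10
value=60 offset=16
value=0 offset=19
value=3 offset=21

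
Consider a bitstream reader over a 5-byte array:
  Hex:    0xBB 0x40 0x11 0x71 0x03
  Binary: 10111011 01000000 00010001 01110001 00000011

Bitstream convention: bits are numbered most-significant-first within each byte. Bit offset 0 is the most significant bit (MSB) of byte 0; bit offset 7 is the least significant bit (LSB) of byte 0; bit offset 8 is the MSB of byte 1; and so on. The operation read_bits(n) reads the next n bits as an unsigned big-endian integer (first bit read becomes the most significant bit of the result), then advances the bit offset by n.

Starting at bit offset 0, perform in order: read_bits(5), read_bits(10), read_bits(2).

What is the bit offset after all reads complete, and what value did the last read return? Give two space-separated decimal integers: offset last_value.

Read 1: bits[0:5] width=5 -> value=23 (bin 10111); offset now 5 = byte 0 bit 5; 35 bits remain
Read 2: bits[5:15] width=10 -> value=416 (bin 0110100000); offset now 15 = byte 1 bit 7; 25 bits remain
Read 3: bits[15:17] width=2 -> value=0 (bin 00); offset now 17 = byte 2 bit 1; 23 bits remain

Answer: 17 0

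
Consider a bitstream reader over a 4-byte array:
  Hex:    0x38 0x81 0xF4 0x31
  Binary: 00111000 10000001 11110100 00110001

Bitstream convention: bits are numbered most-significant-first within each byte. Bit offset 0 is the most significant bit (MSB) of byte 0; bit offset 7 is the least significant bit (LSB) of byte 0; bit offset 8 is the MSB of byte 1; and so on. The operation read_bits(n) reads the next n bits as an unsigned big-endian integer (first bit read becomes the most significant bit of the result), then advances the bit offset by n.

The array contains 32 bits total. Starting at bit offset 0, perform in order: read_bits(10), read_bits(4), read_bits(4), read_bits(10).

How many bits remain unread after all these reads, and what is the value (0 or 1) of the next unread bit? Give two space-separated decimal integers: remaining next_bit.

Read 1: bits[0:10] width=10 -> value=226 (bin 0011100010); offset now 10 = byte 1 bit 2; 22 bits remain
Read 2: bits[10:14] width=4 -> value=0 (bin 0000); offset now 14 = byte 1 bit 6; 18 bits remain
Read 3: bits[14:18] width=4 -> value=7 (bin 0111); offset now 18 = byte 2 bit 2; 14 bits remain
Read 4: bits[18:28] width=10 -> value=835 (bin 1101000011); offset now 28 = byte 3 bit 4; 4 bits remain

Answer: 4 0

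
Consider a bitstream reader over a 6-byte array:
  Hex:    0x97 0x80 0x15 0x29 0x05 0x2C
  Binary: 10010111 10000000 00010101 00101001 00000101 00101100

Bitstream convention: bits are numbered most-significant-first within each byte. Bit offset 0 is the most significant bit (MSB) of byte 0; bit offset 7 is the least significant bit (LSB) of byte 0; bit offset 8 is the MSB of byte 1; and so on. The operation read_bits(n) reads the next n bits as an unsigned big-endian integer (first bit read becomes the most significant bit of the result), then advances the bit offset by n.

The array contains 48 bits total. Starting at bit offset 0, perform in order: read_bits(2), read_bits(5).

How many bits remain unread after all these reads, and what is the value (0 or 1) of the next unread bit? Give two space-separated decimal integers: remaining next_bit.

Read 1: bits[0:2] width=2 -> value=2 (bin 10); offset now 2 = byte 0 bit 2; 46 bits remain
Read 2: bits[2:7] width=5 -> value=11 (bin 01011); offset now 7 = byte 0 bit 7; 41 bits remain

Answer: 41 1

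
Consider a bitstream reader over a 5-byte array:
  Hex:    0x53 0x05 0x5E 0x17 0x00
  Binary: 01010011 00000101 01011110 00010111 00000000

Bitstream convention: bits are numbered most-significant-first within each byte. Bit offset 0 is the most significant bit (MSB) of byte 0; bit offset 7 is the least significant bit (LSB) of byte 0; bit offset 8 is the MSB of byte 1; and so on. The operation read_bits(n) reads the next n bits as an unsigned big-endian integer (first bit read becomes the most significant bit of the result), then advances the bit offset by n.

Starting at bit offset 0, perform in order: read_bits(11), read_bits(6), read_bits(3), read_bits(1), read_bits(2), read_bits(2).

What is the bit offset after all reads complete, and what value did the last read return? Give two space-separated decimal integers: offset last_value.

Read 1: bits[0:11] width=11 -> value=664 (bin 01010011000); offset now 11 = byte 1 bit 3; 29 bits remain
Read 2: bits[11:17] width=6 -> value=10 (bin 001010); offset now 17 = byte 2 bit 1; 23 bits remain
Read 3: bits[17:20] width=3 -> value=5 (bin 101); offset now 20 = byte 2 bit 4; 20 bits remain
Read 4: bits[20:21] width=1 -> value=1 (bin 1); offset now 21 = byte 2 bit 5; 19 bits remain
Read 5: bits[21:23] width=2 -> value=3 (bin 11); offset now 23 = byte 2 bit 7; 17 bits remain
Read 6: bits[23:25] width=2 -> value=0 (bin 00); offset now 25 = byte 3 bit 1; 15 bits remain

Answer: 25 0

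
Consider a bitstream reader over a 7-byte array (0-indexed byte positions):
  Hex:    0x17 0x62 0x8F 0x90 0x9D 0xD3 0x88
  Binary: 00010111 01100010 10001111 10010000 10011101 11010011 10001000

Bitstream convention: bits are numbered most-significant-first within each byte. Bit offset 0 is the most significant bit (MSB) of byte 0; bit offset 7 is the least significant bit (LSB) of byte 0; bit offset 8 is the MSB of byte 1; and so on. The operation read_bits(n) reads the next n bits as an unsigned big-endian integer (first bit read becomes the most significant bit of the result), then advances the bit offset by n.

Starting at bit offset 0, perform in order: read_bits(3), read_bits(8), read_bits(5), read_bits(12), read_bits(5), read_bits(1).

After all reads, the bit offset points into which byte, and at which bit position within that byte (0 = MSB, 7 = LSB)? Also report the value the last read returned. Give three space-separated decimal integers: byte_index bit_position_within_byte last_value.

Read 1: bits[0:3] width=3 -> value=0 (bin 000); offset now 3 = byte 0 bit 3; 53 bits remain
Read 2: bits[3:11] width=8 -> value=187 (bin 10111011); offset now 11 = byte 1 bit 3; 45 bits remain
Read 3: bits[11:16] width=5 -> value=2 (bin 00010); offset now 16 = byte 2 bit 0; 40 bits remain
Read 4: bits[16:28] width=12 -> value=2297 (bin 100011111001); offset now 28 = byte 3 bit 4; 28 bits remain
Read 5: bits[28:33] width=5 -> value=1 (bin 00001); offset now 33 = byte 4 bit 1; 23 bits remain
Read 6: bits[33:34] width=1 -> value=0 (bin 0); offset now 34 = byte 4 bit 2; 22 bits remain

Answer: 4 2 0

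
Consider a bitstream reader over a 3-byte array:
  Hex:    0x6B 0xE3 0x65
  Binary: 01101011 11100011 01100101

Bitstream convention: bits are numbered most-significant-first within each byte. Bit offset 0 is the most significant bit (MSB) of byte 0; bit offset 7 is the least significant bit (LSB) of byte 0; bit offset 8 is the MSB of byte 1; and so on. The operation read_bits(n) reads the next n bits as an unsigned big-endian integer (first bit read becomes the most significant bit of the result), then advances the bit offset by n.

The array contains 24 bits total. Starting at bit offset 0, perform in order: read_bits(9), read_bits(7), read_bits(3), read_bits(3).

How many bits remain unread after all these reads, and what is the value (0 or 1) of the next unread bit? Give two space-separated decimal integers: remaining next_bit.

Read 1: bits[0:9] width=9 -> value=215 (bin 011010111); offset now 9 = byte 1 bit 1; 15 bits remain
Read 2: bits[9:16] width=7 -> value=99 (bin 1100011); offset now 16 = byte 2 bit 0; 8 bits remain
Read 3: bits[16:19] width=3 -> value=3 (bin 011); offset now 19 = byte 2 bit 3; 5 bits remain
Read 4: bits[19:22] width=3 -> value=1 (bin 001); offset now 22 = byte 2 bit 6; 2 bits remain

Answer: 2 0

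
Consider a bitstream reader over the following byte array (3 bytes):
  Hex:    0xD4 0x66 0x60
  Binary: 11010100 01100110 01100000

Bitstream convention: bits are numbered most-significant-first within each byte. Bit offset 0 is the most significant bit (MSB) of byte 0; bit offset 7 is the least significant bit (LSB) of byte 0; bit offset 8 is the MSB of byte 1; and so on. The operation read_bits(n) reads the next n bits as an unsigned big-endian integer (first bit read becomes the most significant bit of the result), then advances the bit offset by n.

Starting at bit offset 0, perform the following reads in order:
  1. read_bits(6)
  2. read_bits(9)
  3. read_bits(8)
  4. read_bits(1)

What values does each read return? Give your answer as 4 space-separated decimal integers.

Read 1: bits[0:6] width=6 -> value=53 (bin 110101); offset now 6 = byte 0 bit 6; 18 bits remain
Read 2: bits[6:15] width=9 -> value=51 (bin 000110011); offset now 15 = byte 1 bit 7; 9 bits remain
Read 3: bits[15:23] width=8 -> value=48 (bin 00110000); offset now 23 = byte 2 bit 7; 1 bits remain
Read 4: bits[23:24] width=1 -> value=0 (bin 0); offset now 24 = byte 3 bit 0; 0 bits remain

Answer: 53 51 48 0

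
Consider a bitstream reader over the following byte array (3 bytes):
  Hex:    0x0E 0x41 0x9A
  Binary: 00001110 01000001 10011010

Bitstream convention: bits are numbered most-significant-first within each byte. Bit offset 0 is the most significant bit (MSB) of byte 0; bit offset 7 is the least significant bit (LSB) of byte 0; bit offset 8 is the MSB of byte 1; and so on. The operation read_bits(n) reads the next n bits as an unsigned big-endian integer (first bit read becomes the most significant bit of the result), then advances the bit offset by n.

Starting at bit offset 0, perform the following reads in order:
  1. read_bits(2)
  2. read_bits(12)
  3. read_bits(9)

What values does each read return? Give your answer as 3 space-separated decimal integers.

Read 1: bits[0:2] width=2 -> value=0 (bin 00); offset now 2 = byte 0 bit 2; 22 bits remain
Read 2: bits[2:14] width=12 -> value=912 (bin 001110010000); offset now 14 = byte 1 bit 6; 10 bits remain
Read 3: bits[14:23] width=9 -> value=205 (bin 011001101); offset now 23 = byte 2 bit 7; 1 bits remain

Answer: 0 912 205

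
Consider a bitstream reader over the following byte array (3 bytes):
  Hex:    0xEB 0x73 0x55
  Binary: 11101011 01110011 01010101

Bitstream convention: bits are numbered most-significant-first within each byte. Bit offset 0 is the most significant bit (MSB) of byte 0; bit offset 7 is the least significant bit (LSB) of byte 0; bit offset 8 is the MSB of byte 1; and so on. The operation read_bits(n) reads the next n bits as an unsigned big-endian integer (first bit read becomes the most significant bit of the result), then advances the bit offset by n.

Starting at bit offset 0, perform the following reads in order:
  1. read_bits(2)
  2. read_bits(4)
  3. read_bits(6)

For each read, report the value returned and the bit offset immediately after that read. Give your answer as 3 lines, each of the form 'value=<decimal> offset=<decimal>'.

Read 1: bits[0:2] width=2 -> value=3 (bin 11); offset now 2 = byte 0 bit 2; 22 bits remain
Read 2: bits[2:6] width=4 -> value=10 (bin 1010); offset now 6 = byte 0 bit 6; 18 bits remain
Read 3: bits[6:12] width=6 -> value=55 (bin 110111); offset now 12 = byte 1 bit 4; 12 bits remain

Answer: value=3 offset=2
value=10 offset=6
value=55 offset=12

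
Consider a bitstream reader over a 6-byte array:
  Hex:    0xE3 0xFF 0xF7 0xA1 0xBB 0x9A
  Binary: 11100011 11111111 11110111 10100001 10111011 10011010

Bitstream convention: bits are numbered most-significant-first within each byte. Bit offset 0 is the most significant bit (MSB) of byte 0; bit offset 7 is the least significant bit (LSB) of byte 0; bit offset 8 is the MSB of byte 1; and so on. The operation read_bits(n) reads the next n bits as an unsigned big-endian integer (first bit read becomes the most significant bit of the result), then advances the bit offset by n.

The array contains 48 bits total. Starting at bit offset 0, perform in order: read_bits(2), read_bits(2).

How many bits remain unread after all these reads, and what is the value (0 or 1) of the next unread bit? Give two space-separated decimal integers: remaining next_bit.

Read 1: bits[0:2] width=2 -> value=3 (bin 11); offset now 2 = byte 0 bit 2; 46 bits remain
Read 2: bits[2:4] width=2 -> value=2 (bin 10); offset now 4 = byte 0 bit 4; 44 bits remain

Answer: 44 0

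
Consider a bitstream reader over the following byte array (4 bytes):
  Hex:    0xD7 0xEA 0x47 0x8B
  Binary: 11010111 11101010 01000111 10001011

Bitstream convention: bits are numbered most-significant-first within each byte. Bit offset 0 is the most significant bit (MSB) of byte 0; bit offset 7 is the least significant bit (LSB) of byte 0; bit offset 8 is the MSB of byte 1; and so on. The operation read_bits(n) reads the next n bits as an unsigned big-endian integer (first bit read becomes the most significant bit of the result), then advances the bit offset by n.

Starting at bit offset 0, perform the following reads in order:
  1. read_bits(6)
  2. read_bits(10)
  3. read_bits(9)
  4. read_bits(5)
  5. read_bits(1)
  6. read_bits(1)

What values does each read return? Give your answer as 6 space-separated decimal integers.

Answer: 53 1002 143 2 1 1

Derivation:
Read 1: bits[0:6] width=6 -> value=53 (bin 110101); offset now 6 = byte 0 bit 6; 26 bits remain
Read 2: bits[6:16] width=10 -> value=1002 (bin 1111101010); offset now 16 = byte 2 bit 0; 16 bits remain
Read 3: bits[16:25] width=9 -> value=143 (bin 010001111); offset now 25 = byte 3 bit 1; 7 bits remain
Read 4: bits[25:30] width=5 -> value=2 (bin 00010); offset now 30 = byte 3 bit 6; 2 bits remain
Read 5: bits[30:31] width=1 -> value=1 (bin 1); offset now 31 = byte 3 bit 7; 1 bits remain
Read 6: bits[31:32] width=1 -> value=1 (bin 1); offset now 32 = byte 4 bit 0; 0 bits remain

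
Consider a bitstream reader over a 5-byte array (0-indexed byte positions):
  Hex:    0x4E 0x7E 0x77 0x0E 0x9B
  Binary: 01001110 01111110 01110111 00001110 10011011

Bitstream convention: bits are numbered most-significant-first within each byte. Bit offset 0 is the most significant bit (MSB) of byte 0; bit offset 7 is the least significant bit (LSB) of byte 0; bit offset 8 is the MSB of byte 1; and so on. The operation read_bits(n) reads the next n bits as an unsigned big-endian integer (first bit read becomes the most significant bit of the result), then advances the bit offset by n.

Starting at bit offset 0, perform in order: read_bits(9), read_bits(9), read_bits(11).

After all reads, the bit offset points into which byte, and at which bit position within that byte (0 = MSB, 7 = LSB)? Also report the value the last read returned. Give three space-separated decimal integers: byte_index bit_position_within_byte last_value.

Read 1: bits[0:9] width=9 -> value=156 (bin 010011100); offset now 9 = byte 1 bit 1; 31 bits remain
Read 2: bits[9:18] width=9 -> value=505 (bin 111111001); offset now 18 = byte 2 bit 2; 22 bits remain
Read 3: bits[18:29] width=11 -> value=1761 (bin 11011100001); offset now 29 = byte 3 bit 5; 11 bits remain

Answer: 3 5 1761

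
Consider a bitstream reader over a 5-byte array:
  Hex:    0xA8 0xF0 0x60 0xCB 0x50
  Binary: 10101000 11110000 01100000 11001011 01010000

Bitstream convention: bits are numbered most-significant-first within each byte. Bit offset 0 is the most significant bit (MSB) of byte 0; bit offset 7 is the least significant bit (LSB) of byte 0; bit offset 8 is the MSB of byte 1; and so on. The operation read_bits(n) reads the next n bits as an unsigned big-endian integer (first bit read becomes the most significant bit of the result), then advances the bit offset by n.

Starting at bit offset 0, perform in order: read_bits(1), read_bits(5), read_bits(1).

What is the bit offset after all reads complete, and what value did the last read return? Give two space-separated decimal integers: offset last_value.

Answer: 7 0

Derivation:
Read 1: bits[0:1] width=1 -> value=1 (bin 1); offset now 1 = byte 0 bit 1; 39 bits remain
Read 2: bits[1:6] width=5 -> value=10 (bin 01010); offset now 6 = byte 0 bit 6; 34 bits remain
Read 3: bits[6:7] width=1 -> value=0 (bin 0); offset now 7 = byte 0 bit 7; 33 bits remain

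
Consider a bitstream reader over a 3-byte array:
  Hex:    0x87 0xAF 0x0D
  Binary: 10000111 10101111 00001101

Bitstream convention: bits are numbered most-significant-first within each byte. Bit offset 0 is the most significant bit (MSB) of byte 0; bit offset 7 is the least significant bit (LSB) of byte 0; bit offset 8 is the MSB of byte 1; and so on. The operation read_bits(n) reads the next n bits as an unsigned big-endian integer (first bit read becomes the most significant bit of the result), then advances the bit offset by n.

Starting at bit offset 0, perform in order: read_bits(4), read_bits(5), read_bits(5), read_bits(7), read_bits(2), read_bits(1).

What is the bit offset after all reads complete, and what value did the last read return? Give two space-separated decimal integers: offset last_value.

Read 1: bits[0:4] width=4 -> value=8 (bin 1000); offset now 4 = byte 0 bit 4; 20 bits remain
Read 2: bits[4:9] width=5 -> value=15 (bin 01111); offset now 9 = byte 1 bit 1; 15 bits remain
Read 3: bits[9:14] width=5 -> value=11 (bin 01011); offset now 14 = byte 1 bit 6; 10 bits remain
Read 4: bits[14:21] width=7 -> value=97 (bin 1100001); offset now 21 = byte 2 bit 5; 3 bits remain
Read 5: bits[21:23] width=2 -> value=2 (bin 10); offset now 23 = byte 2 bit 7; 1 bits remain
Read 6: bits[23:24] width=1 -> value=1 (bin 1); offset now 24 = byte 3 bit 0; 0 bits remain

Answer: 24 1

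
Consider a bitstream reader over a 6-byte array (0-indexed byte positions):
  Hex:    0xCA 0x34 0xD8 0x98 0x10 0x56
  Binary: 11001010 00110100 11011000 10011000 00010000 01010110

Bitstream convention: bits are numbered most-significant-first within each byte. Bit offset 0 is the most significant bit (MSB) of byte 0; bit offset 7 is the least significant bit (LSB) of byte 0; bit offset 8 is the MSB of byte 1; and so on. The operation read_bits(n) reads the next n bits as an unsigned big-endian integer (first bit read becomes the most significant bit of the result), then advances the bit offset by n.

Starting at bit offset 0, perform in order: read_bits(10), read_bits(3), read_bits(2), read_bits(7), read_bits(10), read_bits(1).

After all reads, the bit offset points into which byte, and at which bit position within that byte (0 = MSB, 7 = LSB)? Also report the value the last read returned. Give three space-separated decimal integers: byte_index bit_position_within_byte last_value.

Answer: 4 1 0

Derivation:
Read 1: bits[0:10] width=10 -> value=808 (bin 1100101000); offset now 10 = byte 1 bit 2; 38 bits remain
Read 2: bits[10:13] width=3 -> value=6 (bin 110); offset now 13 = byte 1 bit 5; 35 bits remain
Read 3: bits[13:15] width=2 -> value=2 (bin 10); offset now 15 = byte 1 bit 7; 33 bits remain
Read 4: bits[15:22] width=7 -> value=54 (bin 0110110); offset now 22 = byte 2 bit 6; 26 bits remain
Read 5: bits[22:32] width=10 -> value=152 (bin 0010011000); offset now 32 = byte 4 bit 0; 16 bits remain
Read 6: bits[32:33] width=1 -> value=0 (bin 0); offset now 33 = byte 4 bit 1; 15 bits remain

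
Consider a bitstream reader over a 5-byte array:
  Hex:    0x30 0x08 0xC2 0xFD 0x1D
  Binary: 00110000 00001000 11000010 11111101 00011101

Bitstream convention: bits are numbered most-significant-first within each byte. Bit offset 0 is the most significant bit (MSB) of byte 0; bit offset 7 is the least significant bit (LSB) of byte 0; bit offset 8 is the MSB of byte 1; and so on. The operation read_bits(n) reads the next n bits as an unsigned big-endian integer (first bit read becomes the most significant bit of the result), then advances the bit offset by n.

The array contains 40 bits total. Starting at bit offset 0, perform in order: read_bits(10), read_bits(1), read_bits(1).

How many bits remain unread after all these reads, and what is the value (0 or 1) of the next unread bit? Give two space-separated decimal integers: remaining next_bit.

Answer: 28 1

Derivation:
Read 1: bits[0:10] width=10 -> value=192 (bin 0011000000); offset now 10 = byte 1 bit 2; 30 bits remain
Read 2: bits[10:11] width=1 -> value=0 (bin 0); offset now 11 = byte 1 bit 3; 29 bits remain
Read 3: bits[11:12] width=1 -> value=0 (bin 0); offset now 12 = byte 1 bit 4; 28 bits remain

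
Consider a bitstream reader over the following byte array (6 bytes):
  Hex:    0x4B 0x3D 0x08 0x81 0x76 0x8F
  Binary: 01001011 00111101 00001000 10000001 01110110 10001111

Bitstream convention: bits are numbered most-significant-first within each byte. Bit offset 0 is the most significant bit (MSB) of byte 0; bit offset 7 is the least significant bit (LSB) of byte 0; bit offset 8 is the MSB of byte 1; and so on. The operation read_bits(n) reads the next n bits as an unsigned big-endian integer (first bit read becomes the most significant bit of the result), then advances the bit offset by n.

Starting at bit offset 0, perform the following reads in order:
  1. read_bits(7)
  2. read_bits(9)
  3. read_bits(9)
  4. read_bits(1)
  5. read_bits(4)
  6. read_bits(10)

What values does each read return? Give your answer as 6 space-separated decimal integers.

Read 1: bits[0:7] width=7 -> value=37 (bin 0100101); offset now 7 = byte 0 bit 7; 41 bits remain
Read 2: bits[7:16] width=9 -> value=317 (bin 100111101); offset now 16 = byte 2 bit 0; 32 bits remain
Read 3: bits[16:25] width=9 -> value=17 (bin 000010001); offset now 25 = byte 3 bit 1; 23 bits remain
Read 4: bits[25:26] width=1 -> value=0 (bin 0); offset now 26 = byte 3 bit 2; 22 bits remain
Read 5: bits[26:30] width=4 -> value=0 (bin 0000); offset now 30 = byte 3 bit 6; 18 bits remain
Read 6: bits[30:40] width=10 -> value=374 (bin 0101110110); offset now 40 = byte 5 bit 0; 8 bits remain

Answer: 37 317 17 0 0 374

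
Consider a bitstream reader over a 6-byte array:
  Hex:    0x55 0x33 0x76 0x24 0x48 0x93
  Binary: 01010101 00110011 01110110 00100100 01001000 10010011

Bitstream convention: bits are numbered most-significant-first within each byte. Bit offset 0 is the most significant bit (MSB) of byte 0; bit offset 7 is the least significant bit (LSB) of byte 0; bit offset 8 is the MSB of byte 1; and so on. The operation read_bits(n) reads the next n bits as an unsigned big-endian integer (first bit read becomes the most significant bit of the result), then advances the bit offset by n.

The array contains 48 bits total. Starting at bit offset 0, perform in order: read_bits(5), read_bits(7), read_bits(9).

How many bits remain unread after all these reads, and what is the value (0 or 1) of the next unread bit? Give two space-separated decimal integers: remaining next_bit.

Read 1: bits[0:5] width=5 -> value=10 (bin 01010); offset now 5 = byte 0 bit 5; 43 bits remain
Read 2: bits[5:12] width=7 -> value=83 (bin 1010011); offset now 12 = byte 1 bit 4; 36 bits remain
Read 3: bits[12:21] width=9 -> value=110 (bin 001101110); offset now 21 = byte 2 bit 5; 27 bits remain

Answer: 27 1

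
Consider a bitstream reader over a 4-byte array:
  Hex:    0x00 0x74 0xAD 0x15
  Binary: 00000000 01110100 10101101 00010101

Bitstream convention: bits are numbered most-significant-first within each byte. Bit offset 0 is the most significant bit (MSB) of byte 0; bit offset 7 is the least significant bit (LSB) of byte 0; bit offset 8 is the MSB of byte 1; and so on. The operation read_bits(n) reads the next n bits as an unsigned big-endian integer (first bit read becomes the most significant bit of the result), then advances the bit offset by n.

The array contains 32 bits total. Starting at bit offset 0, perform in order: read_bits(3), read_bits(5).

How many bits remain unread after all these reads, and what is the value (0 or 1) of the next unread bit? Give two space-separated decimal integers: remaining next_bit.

Read 1: bits[0:3] width=3 -> value=0 (bin 000); offset now 3 = byte 0 bit 3; 29 bits remain
Read 2: bits[3:8] width=5 -> value=0 (bin 00000); offset now 8 = byte 1 bit 0; 24 bits remain

Answer: 24 0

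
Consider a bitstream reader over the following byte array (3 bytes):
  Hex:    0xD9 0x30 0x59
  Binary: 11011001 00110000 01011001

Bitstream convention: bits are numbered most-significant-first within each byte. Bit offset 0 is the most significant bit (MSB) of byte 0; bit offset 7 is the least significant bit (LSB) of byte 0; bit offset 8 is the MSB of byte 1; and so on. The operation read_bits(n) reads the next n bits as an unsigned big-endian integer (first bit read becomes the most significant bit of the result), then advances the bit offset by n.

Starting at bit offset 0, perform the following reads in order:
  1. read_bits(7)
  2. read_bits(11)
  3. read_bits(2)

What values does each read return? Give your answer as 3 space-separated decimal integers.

Answer: 108 1217 1

Derivation:
Read 1: bits[0:7] width=7 -> value=108 (bin 1101100); offset now 7 = byte 0 bit 7; 17 bits remain
Read 2: bits[7:18] width=11 -> value=1217 (bin 10011000001); offset now 18 = byte 2 bit 2; 6 bits remain
Read 3: bits[18:20] width=2 -> value=1 (bin 01); offset now 20 = byte 2 bit 4; 4 bits remain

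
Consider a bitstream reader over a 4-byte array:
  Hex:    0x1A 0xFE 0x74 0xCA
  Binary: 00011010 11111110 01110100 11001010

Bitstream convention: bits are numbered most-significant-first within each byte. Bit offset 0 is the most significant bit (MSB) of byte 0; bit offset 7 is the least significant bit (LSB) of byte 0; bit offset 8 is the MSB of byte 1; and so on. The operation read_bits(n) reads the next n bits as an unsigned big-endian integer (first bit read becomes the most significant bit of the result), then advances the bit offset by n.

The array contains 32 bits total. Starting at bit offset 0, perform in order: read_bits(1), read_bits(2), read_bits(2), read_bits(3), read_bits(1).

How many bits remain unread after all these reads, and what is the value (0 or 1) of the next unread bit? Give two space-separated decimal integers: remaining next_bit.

Answer: 23 1

Derivation:
Read 1: bits[0:1] width=1 -> value=0 (bin 0); offset now 1 = byte 0 bit 1; 31 bits remain
Read 2: bits[1:3] width=2 -> value=0 (bin 00); offset now 3 = byte 0 bit 3; 29 bits remain
Read 3: bits[3:5] width=2 -> value=3 (bin 11); offset now 5 = byte 0 bit 5; 27 bits remain
Read 4: bits[5:8] width=3 -> value=2 (bin 010); offset now 8 = byte 1 bit 0; 24 bits remain
Read 5: bits[8:9] width=1 -> value=1 (bin 1); offset now 9 = byte 1 bit 1; 23 bits remain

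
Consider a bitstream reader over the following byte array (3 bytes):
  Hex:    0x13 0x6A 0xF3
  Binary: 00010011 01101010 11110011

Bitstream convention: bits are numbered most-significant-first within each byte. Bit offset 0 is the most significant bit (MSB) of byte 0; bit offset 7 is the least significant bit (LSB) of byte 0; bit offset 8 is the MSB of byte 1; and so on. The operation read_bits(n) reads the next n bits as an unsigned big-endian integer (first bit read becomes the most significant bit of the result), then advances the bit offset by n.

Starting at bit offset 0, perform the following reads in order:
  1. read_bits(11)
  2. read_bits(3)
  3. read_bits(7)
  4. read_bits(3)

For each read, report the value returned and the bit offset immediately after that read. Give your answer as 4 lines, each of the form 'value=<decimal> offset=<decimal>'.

Read 1: bits[0:11] width=11 -> value=155 (bin 00010011011); offset now 11 = byte 1 bit 3; 13 bits remain
Read 2: bits[11:14] width=3 -> value=2 (bin 010); offset now 14 = byte 1 bit 6; 10 bits remain
Read 3: bits[14:21] width=7 -> value=94 (bin 1011110); offset now 21 = byte 2 bit 5; 3 bits remain
Read 4: bits[21:24] width=3 -> value=3 (bin 011); offset now 24 = byte 3 bit 0; 0 bits remain

Answer: value=155 offset=11
value=2 offset=14
value=94 offset=21
value=3 offset=24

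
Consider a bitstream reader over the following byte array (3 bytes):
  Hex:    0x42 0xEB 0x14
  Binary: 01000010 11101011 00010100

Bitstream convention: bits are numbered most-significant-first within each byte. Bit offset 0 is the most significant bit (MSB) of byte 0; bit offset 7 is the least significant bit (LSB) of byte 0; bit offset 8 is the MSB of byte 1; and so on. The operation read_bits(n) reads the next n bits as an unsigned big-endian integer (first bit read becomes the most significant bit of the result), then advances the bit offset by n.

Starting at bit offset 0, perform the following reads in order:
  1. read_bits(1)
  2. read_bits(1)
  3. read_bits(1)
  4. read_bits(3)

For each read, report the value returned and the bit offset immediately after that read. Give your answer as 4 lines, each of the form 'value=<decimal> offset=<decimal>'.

Answer: value=0 offset=1
value=1 offset=2
value=0 offset=3
value=0 offset=6

Derivation:
Read 1: bits[0:1] width=1 -> value=0 (bin 0); offset now 1 = byte 0 bit 1; 23 bits remain
Read 2: bits[1:2] width=1 -> value=1 (bin 1); offset now 2 = byte 0 bit 2; 22 bits remain
Read 3: bits[2:3] width=1 -> value=0 (bin 0); offset now 3 = byte 0 bit 3; 21 bits remain
Read 4: bits[3:6] width=3 -> value=0 (bin 000); offset now 6 = byte 0 bit 6; 18 bits remain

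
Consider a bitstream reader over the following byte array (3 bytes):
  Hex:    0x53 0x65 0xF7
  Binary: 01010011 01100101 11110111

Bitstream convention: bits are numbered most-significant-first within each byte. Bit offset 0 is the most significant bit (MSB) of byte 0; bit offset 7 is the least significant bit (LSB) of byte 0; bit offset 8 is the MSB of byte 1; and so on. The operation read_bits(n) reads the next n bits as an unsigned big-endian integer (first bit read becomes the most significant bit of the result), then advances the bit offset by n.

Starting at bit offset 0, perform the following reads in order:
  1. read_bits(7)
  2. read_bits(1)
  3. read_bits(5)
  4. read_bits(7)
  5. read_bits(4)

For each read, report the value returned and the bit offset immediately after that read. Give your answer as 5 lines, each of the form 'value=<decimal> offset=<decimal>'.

Answer: value=41 offset=7
value=1 offset=8
value=12 offset=13
value=95 offset=20
value=7 offset=24

Derivation:
Read 1: bits[0:7] width=7 -> value=41 (bin 0101001); offset now 7 = byte 0 bit 7; 17 bits remain
Read 2: bits[7:8] width=1 -> value=1 (bin 1); offset now 8 = byte 1 bit 0; 16 bits remain
Read 3: bits[8:13] width=5 -> value=12 (bin 01100); offset now 13 = byte 1 bit 5; 11 bits remain
Read 4: bits[13:20] width=7 -> value=95 (bin 1011111); offset now 20 = byte 2 bit 4; 4 bits remain
Read 5: bits[20:24] width=4 -> value=7 (bin 0111); offset now 24 = byte 3 bit 0; 0 bits remain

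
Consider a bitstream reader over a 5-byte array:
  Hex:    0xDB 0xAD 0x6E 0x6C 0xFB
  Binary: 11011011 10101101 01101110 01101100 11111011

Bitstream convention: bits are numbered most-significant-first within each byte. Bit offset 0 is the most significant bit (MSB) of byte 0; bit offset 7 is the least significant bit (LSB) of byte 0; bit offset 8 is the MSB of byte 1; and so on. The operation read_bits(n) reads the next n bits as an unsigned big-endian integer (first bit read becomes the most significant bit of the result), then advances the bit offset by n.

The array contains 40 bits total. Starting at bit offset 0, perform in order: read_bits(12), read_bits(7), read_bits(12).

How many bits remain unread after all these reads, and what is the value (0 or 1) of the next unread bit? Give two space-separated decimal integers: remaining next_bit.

Answer: 9 0

Derivation:
Read 1: bits[0:12] width=12 -> value=3514 (bin 110110111010); offset now 12 = byte 1 bit 4; 28 bits remain
Read 2: bits[12:19] width=7 -> value=107 (bin 1101011); offset now 19 = byte 2 bit 3; 21 bits remain
Read 3: bits[19:31] width=12 -> value=1846 (bin 011100110110); offset now 31 = byte 3 bit 7; 9 bits remain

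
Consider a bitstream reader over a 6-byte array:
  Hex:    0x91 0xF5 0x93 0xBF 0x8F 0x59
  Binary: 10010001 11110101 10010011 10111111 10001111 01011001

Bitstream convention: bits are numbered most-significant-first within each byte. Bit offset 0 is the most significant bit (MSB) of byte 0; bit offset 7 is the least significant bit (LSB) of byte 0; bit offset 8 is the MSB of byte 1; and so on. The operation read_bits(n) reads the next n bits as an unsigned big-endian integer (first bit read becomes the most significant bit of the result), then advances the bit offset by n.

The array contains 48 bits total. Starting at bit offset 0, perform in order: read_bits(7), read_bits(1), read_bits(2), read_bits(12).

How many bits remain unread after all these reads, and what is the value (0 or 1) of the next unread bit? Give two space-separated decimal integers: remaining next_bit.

Answer: 26 1

Derivation:
Read 1: bits[0:7] width=7 -> value=72 (bin 1001000); offset now 7 = byte 0 bit 7; 41 bits remain
Read 2: bits[7:8] width=1 -> value=1 (bin 1); offset now 8 = byte 1 bit 0; 40 bits remain
Read 3: bits[8:10] width=2 -> value=3 (bin 11); offset now 10 = byte 1 bit 2; 38 bits remain
Read 4: bits[10:22] width=12 -> value=3428 (bin 110101100100); offset now 22 = byte 2 bit 6; 26 bits remain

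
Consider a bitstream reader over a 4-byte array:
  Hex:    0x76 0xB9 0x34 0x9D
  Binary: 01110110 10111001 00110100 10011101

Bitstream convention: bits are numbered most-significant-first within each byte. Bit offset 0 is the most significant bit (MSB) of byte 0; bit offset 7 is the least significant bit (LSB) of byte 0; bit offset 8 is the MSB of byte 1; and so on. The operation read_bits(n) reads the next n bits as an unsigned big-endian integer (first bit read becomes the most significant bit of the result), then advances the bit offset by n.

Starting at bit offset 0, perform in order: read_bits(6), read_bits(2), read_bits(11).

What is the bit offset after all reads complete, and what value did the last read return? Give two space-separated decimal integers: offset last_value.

Answer: 19 1481

Derivation:
Read 1: bits[0:6] width=6 -> value=29 (bin 011101); offset now 6 = byte 0 bit 6; 26 bits remain
Read 2: bits[6:8] width=2 -> value=2 (bin 10); offset now 8 = byte 1 bit 0; 24 bits remain
Read 3: bits[8:19] width=11 -> value=1481 (bin 10111001001); offset now 19 = byte 2 bit 3; 13 bits remain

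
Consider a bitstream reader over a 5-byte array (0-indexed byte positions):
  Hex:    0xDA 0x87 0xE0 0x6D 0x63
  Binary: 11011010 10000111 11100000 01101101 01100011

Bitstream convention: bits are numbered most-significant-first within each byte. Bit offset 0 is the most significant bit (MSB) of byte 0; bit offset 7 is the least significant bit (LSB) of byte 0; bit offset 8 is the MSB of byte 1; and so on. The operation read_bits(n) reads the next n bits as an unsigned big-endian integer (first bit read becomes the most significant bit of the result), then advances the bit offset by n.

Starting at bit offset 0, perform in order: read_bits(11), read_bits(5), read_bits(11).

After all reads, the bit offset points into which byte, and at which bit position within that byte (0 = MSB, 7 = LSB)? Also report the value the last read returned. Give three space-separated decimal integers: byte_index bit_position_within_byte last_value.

Answer: 3 3 1795

Derivation:
Read 1: bits[0:11] width=11 -> value=1748 (bin 11011010100); offset now 11 = byte 1 bit 3; 29 bits remain
Read 2: bits[11:16] width=5 -> value=7 (bin 00111); offset now 16 = byte 2 bit 0; 24 bits remain
Read 3: bits[16:27] width=11 -> value=1795 (bin 11100000011); offset now 27 = byte 3 bit 3; 13 bits remain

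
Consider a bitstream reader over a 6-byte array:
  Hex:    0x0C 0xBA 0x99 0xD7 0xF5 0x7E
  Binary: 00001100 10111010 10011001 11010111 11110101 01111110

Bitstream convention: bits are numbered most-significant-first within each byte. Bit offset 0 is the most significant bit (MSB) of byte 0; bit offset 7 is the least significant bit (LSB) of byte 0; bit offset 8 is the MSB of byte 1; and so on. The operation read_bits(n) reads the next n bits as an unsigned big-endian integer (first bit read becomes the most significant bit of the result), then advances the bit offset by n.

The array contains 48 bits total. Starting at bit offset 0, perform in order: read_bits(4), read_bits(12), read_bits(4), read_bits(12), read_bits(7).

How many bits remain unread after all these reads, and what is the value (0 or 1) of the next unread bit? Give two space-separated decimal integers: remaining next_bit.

Answer: 9 1

Derivation:
Read 1: bits[0:4] width=4 -> value=0 (bin 0000); offset now 4 = byte 0 bit 4; 44 bits remain
Read 2: bits[4:16] width=12 -> value=3258 (bin 110010111010); offset now 16 = byte 2 bit 0; 32 bits remain
Read 3: bits[16:20] width=4 -> value=9 (bin 1001); offset now 20 = byte 2 bit 4; 28 bits remain
Read 4: bits[20:32] width=12 -> value=2519 (bin 100111010111); offset now 32 = byte 4 bit 0; 16 bits remain
Read 5: bits[32:39] width=7 -> value=122 (bin 1111010); offset now 39 = byte 4 bit 7; 9 bits remain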